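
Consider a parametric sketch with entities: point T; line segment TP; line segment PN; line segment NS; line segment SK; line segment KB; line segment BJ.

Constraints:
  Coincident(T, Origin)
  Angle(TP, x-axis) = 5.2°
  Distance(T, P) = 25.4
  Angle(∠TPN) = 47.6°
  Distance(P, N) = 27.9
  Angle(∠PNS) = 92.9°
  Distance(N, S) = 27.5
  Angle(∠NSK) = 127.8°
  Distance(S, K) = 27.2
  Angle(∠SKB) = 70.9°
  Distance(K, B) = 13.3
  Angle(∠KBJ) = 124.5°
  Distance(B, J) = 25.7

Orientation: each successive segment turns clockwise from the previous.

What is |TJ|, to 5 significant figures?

7.3183

T is at the origin; TP runs at 5.2° with length 25.4, so P = (25.295, 2.3021). ∠TPN = 47.6° gives PN at -127.20° from the x-axis; with |PN| = 27.9, N = (8.4271, -19.921). ∠PNS = 92.9° gives NS at 145.70° from the x-axis; with |NS| = 27.5, S = (-14.291, -4.4242). ∠NSK = 127.8° gives SK at 93.500° from the x-axis; with |SK| = 27.2, K = (-15.951, 22.725). ∠SKB = 70.9° gives KB at -15.600° from the x-axis; with |KB| = 13.3, B = (-3.1410, 19.148). ∠KBJ = 124.5° gives BJ at -71.100° from the x-axis; with |BJ| = 25.7, J = (5.1837, -5.1659). Then |TJ| = |J − T| = 7.3183.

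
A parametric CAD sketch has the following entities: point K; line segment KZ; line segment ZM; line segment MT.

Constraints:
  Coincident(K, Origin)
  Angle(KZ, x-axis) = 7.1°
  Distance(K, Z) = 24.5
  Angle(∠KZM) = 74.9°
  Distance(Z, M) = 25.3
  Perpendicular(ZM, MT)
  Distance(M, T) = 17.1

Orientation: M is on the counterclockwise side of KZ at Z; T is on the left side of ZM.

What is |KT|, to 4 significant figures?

20.02

∠KZM = 74.9°, so ZM runs at 7.1° + (180° − 74.9°) = 112.2° from the x-axis; with |ZM| = 25.3, M = Z + 25.3·(cos 112.2°, sin 112.2°) = (14.75, 26.45). ZM is perpendicular to MT; with |MT| = 17.1 on the left of ZM, T = M + 17.1·(-0.9259, -0.3778) = (-1.080, 19.99). Then |KT| = |T − K| = 20.02.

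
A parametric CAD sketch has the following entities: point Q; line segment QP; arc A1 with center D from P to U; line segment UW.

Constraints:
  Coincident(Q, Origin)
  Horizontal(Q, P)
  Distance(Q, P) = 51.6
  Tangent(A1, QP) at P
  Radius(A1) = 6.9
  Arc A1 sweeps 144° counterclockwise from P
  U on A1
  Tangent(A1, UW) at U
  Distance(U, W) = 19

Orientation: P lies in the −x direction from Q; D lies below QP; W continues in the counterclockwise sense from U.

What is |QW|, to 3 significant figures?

46.7

Q is at the origin; QP is horizontal with |QP| = 51.6 and P on the −x side, so P = (-51.6, 0.00). Tangency of A1 to QP means the radius DP is perpendicular to QP, so D = P + (0, -6.9) = (-51.6, -6.90). On A1, P sits at bearing 90° from D; a 144° counterclockwise sweep puts U at bearing 234°, so U = D + 6.9·(cos 234°, sin 234°) = (-55.7, -12.5). A1 meets UW tangentially, so DU is at right angles to UW, so UW runs along (−sin 234°, cos 234°); with |UW| = 19.0, W = (-40.3, -23.7). Then |QW| = |W − Q| = 46.7.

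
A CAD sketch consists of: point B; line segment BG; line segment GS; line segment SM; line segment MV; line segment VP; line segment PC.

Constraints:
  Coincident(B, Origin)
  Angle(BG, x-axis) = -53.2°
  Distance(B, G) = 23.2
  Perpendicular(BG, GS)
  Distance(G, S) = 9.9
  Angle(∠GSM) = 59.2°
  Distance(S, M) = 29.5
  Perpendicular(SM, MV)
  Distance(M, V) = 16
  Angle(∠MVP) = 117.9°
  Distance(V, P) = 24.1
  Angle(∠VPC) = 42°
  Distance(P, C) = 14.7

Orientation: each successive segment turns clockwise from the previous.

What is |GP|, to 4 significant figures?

19.03

The perpendicularity gives MV at right angles to SM, so MV runs at 6.000°; with |MV| = 16.0, V = (18.80, 6.504). ∠MVP = 117.9° gives VP at -56.10° from the x-axis; with |VP| = 24.1, P = (32.24, -13.50). Then |GP| = |P − G| = 19.03.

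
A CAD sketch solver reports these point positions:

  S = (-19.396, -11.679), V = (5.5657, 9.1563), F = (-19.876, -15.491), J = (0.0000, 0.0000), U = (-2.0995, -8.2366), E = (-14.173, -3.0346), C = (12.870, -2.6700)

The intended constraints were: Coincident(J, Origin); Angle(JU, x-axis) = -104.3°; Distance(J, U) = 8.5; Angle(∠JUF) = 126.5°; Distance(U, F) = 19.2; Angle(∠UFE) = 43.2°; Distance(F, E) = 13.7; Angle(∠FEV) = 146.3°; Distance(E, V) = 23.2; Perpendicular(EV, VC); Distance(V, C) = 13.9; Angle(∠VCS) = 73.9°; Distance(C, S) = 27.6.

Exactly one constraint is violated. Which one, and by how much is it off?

Distance(C, S) = 27.6 — off by 5.90.

J = (0.00, 0.00) ✓; JU at -104.3° ✓; |JU| = 8.500 ✓; ∠JUF = 126.5° ✓; |UF| = 19.20 ✓; ∠UFE = 43.20° ✓; |FE| = 13.70 ✓; ∠FEV = 146.3° ✓; |EV| = 23.20 ✓; ∠(EV, VC) = 90.00° ✓; |VC| = 13.90 ✓; ∠VCS = 73.90° ✓; |CS| = 33.50 ✗.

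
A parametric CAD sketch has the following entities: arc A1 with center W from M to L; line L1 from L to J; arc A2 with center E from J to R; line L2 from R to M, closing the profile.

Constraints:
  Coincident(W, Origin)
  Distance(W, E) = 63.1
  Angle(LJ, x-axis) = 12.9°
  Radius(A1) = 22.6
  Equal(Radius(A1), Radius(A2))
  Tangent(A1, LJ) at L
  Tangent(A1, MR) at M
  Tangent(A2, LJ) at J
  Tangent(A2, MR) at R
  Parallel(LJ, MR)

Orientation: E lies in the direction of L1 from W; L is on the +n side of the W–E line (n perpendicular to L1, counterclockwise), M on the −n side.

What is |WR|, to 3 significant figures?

67.0

The slot axis is L1's direction at 12.9°, so u = (cos 12.9°, sin 12.9°) = (0.975, 0.223) and n = (−sin 12.9°, cos 12.9°) = (-0.223, 0.975). W is at the origin and E lies 63.1 along u from W, so E = 63.1·u = (61.5, 14.1). Tangency of A1 to both parallel lines with radius 22.6 puts L and M at W ± 22.6·n: L = (-5.05, 22.0), M = (5.05, -22.0). Equal radii place J and R the same way about E: J = E + 22.6·n = (56.5, 36.1), R = E − 22.6·n = (66.6, -7.94). Then |WR| = |R − W| = 67.0.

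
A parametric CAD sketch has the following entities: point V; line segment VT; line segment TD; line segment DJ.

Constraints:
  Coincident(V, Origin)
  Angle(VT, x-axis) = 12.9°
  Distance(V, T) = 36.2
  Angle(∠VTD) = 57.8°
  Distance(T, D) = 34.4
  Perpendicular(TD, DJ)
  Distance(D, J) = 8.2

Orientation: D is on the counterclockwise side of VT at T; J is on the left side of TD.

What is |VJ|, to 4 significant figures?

27.05

V is at the origin; VT runs at 12.9° with length 36.2, so T = 36.2·(cos 12.9°, sin 12.9°) = (35.29, 8.082). ∠VTD = 57.8°, so TD runs at 12.9° + (180° − 57.8°) = 135.1° from the x-axis; with |TD| = 34.4, D = T + 34.4·(cos 135.1°, sin 135.1°) = (10.92, 32.36). The perpendicularity gives DJ at right angles to TD; with |DJ| = 8.2 on the left of TD, J = D + 8.2·(-0.7059, -0.7083) = (5.131, 26.56). Then |VJ| = |J − V| = 27.05.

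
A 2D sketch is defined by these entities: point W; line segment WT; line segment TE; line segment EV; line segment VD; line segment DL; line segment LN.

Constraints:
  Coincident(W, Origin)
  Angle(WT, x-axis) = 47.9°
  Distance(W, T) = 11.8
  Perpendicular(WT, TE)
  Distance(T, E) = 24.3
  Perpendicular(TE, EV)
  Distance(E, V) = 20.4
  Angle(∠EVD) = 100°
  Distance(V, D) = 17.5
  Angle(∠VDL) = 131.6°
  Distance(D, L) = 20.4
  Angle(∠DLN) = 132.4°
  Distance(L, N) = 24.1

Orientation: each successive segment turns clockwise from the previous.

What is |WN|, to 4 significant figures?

27.22

W is at the origin; WT runs at 47.9° with length 11.8, so T = (7.911, 8.755). WT ⟂ TE, so TE runs at -42.10°; with |TE| = 24.3, E = (25.94, -7.536). TE is perpendicular to EV, so EV runs at -132.1°; with |EV| = 20.4, V = (12.26, -22.67). ∠EVD = 100.0° gives VD at 147.9° from the x-axis; with |VD| = 17.5, D = (-2.560, -13.37). ∠VDL = 131.6° gives DL at 99.50° from the x-axis; with |DL| = 20.4, L = (-5.927, 6.747). ∠DLN = 132.4° gives LN at 51.90° from the x-axis; with |LN| = 24.1, N = (8.943, 25.71). Then |WN| = |N − W| = 27.22.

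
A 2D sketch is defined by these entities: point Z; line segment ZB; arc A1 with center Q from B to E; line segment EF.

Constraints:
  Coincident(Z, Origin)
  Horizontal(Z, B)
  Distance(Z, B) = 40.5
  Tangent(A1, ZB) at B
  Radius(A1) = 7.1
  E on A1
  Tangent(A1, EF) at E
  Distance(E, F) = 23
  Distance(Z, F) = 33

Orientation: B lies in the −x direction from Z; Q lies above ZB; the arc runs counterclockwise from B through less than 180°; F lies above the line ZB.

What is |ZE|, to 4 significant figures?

34.51

Checks: |QE| = 7.100 ✓; ∠(QE, EF) = 90.00° ✓; |EF| = 23.00 ✓; |ZF| = 33.00 ✓.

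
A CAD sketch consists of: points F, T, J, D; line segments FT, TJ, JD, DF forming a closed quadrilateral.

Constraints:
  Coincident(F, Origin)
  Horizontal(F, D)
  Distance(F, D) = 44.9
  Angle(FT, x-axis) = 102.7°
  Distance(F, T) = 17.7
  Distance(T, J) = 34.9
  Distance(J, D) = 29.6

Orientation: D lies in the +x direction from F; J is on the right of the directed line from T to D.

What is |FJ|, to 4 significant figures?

20.19

F is at the origin; F and D share the same y with |FD| = 44.9 and D in +x, so D = (44.9, 0). FT runs at 102.7° with |FT| = 17.7, so T = (-3.891, 17.27). J is determined by |TJ| = 34.9 and |JD| = 29.6 together: it lies at the intersection of circle(T, 34.9) and circle(D, 29.6). With |TD| = 51.76, the foot of the radical line on TD is 29.18 from T and the perpendicular offset is √(34.9² − 29.18²) = 19.14. Taking the right-of-TD solution: J = (17.23, -10.52).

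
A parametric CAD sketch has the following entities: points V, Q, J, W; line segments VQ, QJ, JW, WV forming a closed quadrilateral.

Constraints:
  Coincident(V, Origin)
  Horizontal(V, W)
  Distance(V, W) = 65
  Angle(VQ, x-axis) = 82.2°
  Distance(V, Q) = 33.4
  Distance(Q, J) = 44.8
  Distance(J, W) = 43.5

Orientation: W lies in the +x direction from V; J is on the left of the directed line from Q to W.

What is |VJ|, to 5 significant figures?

63.274

V is at the origin; VW is horizontal with |VW| = 65.0 and W in +x, so W = (65.0, 0). VQ runs at 82.2° with |VQ| = 33.4, so Q = (4.5329, 33.091). J is determined by |QJ| = 44.8 and |JW| = 43.5 together: it lies at the intersection of circle(Q, 44.8) and circle(W, 43.5). With |QW| = 68.930, the foot of the radical line on QW is 35.297 from Q and the perpendicular offset is √(44.8² − 35.297²) = 27.589. Taking the left-of-QW solution: J = (48.741, 40.347).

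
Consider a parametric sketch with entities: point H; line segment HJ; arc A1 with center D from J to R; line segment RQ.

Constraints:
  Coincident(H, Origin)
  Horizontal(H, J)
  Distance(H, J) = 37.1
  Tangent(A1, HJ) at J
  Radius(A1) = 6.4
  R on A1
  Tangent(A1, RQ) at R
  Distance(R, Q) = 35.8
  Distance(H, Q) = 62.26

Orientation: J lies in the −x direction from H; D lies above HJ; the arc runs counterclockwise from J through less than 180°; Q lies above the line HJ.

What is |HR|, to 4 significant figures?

32.59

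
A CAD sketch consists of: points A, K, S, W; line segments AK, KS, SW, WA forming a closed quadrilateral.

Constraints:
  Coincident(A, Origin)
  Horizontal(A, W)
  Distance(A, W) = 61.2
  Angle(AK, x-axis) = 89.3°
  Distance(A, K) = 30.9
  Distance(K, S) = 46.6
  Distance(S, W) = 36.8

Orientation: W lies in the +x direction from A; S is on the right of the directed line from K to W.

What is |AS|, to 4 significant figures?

26.74

A is at the origin; AW is horizontal with |AW| = 61.2 and W in +x, so W = (61.2, 0). AK runs at 89.3° with |AK| = 30.9, so K = (0.3775, 30.90). S is determined by |KS| = 46.6 and |SW| = 36.8 together: it lies at the intersection of circle(K, 46.6) and circle(W, 36.8). With |KW| = 68.22, the foot of the radical line on KW is 40.10 from K and the perpendicular offset is √(46.6² − 40.10²) = 23.74. Taking the right-of-KW solution: S = (25.38, -8.428).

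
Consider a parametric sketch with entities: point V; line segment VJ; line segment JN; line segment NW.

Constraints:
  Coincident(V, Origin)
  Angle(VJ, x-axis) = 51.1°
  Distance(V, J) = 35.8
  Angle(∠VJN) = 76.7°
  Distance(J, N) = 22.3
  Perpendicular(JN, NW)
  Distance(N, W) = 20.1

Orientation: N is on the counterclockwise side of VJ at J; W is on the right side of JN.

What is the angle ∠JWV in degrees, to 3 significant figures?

33.6°

∠VJN = 76.7°, so JN runs at 51.1° + (180° − 76.7°) = 154° from the x-axis; with |JN| = 22.3, N = J + 22.3·(cos 154°, sin 154°) = (2.37, 37.5). JN ⟂ NW; with |NW| = 20.1 on the right of JN, W = N + 20.1·(0.432, 0.902) = (11.1, 55.6). Then cos ∠JWV = WJ·WV / (|WJ||WV|), giving 33.6°.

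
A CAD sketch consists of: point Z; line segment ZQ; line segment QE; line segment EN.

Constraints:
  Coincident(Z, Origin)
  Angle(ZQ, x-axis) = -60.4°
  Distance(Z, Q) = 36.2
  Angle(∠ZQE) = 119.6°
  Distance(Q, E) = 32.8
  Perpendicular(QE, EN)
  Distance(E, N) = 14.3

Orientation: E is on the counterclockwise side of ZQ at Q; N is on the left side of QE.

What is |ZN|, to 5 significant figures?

53.512

∠ZQE = 119.6°, so QE runs at -60.4° + (180° − 119.6°) = 0.0000° from the x-axis; with |QE| = 32.8, E = Q + 32.8·(cos 0.0000°, sin 0.0000°) = (50.681, -31.476). The perpendicularity gives EN at right angles to QE; with |EN| = 14.3 on the left of QE, N = E + 14.3·(-0.0000, 1.0000) = (50.681, -17.176). Then |ZN| = |N − Z| = 53.512.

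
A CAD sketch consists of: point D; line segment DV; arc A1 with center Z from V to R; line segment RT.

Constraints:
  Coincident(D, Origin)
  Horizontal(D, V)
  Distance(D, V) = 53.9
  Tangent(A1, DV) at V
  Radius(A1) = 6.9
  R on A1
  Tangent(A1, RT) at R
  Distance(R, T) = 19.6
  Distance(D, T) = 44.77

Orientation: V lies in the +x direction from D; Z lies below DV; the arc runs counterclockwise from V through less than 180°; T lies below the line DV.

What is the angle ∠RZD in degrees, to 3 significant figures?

18.3°

Checks: ∠(ZV, VD) = 90.00° ✓; |ZV| = 6.900 ✓; |ZR| = 6.900 ✓; ∠(ZR, RT) = 90.00° ✓; |RT| = 19.60 ✓; |DT| = 44.77 ✓.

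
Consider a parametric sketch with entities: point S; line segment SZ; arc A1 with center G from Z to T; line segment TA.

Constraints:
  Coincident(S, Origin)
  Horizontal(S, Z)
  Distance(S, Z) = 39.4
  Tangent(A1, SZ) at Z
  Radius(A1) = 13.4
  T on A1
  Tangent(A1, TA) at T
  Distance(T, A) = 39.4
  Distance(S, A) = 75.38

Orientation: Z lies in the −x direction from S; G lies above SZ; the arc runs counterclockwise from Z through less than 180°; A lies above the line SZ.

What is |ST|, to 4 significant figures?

36.48

Checks: ∠(GZ, ZS) = 90.00° ✓; |GZ| = 13.40 ✓; |GT| = 13.40 ✓; ∠(GT, TA) = 90.00° ✓; |TA| = 39.40 ✓; |SA| = 75.38 ✓.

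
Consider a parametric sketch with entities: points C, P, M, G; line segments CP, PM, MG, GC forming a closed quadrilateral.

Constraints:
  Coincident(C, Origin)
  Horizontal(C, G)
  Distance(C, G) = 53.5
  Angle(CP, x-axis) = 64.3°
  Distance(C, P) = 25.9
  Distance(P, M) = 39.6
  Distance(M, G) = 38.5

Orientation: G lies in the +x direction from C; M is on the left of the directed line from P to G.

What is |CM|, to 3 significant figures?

61.3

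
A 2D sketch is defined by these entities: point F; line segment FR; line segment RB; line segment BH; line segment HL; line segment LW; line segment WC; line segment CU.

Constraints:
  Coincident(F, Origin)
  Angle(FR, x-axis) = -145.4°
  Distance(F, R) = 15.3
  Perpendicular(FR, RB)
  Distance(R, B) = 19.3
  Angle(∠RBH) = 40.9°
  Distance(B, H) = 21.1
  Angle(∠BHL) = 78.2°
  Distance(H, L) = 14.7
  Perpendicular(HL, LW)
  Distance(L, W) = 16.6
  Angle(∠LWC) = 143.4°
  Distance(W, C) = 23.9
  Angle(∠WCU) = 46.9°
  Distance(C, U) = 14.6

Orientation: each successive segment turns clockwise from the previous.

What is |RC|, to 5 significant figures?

34.632

F is at the origin; FR runs at -145.4° with length 15.3, so R = (-12.594, -8.6880). FR ⟂ RB, so RB runs at 124.60°; with |RB| = 19.3, B = (-23.553, 7.1985). ∠RBH = 40.9° gives BH at -14.500° from the x-axis; with |BH| = 21.1, H = (-3.1255, 1.9155). ∠BHL = 78.2° gives HL at -116.30° from the x-axis; with |HL| = 14.7, L = (-9.6386, -11.263). The perpendicularity gives LW at right angles to HL, so LW runs at 153.70°; with |LW| = 16.6, W = (-24.520, -3.9079). ∠LWC = 143.4° gives WC at 117.10° from the x-axis; with |WC| = 23.9, C = (-35.408, 17.368). Then |RC| = |C − R| = 34.632.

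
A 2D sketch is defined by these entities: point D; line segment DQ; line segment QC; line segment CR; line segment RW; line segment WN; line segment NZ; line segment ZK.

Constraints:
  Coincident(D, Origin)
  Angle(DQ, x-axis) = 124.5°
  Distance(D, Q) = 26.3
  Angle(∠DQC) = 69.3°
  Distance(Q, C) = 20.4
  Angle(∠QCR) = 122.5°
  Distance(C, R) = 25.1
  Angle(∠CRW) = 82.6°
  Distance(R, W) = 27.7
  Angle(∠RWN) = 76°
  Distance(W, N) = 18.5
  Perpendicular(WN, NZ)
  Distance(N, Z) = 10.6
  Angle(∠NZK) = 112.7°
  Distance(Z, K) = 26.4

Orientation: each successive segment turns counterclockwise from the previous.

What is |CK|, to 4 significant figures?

36.06

D is at the origin; DQ runs at 124.5° with length 26.3, so Q = (-14.90, 21.67). ∠DQC = 69.3° gives QC at -124.8° from the x-axis; with |QC| = 20.4, C = (-26.54, 4.923). ∠QCR = 122.5° gives CR at -67.30° from the x-axis; with |CR| = 25.1, R = (-16.85, -18.23). ∠CRW = 82.6° gives RW at 30.10° from the x-axis; with |RW| = 27.7, W = (7.112, -4.341). ∠RWN = 76.0° gives WN at 134.1° from the x-axis; with |WN| = 18.5, N = (-5.762, 8.945). The perpendicularity gives NZ at right angles to WN, so NZ runs at -135.9°; with |NZ| = 10.6, Z = (-13.37, 1.568). ∠NZK = 112.7° gives ZK at -68.60° from the x-axis; with |ZK| = 26.4, K = (-3.742, -23.01). Then |CK| = |K − C| = 36.06.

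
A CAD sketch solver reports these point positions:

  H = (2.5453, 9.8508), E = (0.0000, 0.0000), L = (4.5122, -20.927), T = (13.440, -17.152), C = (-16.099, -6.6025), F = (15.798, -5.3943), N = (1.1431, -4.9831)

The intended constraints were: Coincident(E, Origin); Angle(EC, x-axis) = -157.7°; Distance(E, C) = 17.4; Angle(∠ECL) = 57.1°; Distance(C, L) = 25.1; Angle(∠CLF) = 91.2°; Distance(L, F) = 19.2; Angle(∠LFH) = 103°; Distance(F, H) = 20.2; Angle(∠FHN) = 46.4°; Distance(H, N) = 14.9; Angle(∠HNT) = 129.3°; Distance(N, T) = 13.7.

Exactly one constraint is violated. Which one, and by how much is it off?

Distance(N, T) = 13.7 — off by 3.60.

E = (0.00, 0.00) ✓; EC at -157.7° ✓; |EC| = 17.40 ✓; ∠ECL = 57.10° ✓; |CL| = 25.10 ✓; ∠CLF = 91.20° ✓; |LF| = 19.20 ✓; ∠LFH = 103.0° ✓; |FH| = 20.20 ✓; ∠FHN = 46.40° ✓; |HN| = 14.90 ✓; ∠HNT = 129.3° ✓; |NT| = 17.30 ✗.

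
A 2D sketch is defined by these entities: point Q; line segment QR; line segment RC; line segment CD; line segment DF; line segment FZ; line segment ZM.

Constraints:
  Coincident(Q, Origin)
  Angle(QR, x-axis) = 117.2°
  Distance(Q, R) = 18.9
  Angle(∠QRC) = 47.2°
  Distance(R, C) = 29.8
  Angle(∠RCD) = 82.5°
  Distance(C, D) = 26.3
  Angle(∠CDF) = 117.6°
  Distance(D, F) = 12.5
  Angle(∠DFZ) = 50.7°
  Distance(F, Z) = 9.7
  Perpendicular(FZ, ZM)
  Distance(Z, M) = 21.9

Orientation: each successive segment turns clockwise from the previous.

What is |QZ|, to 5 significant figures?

8.8706

Q is at the origin; QR runs at 117.2° with length 18.9, so R = (-8.6392, 16.810). ∠QRC = 47.2° gives RC at -15.600° from the x-axis; with |RC| = 29.8, C = (20.063, 8.7962). ∠RCD = 82.5° gives CD at -113.10° from the x-axis; with |CD| = 26.3, D = (9.7446, -15.395). ∠CDF = 117.6° gives DF at -175.50° from the x-axis; with |DF| = 12.5, F = (-2.7168, -16.376). ∠DFZ = 50.7° gives FZ at 55.200° from the x-axis; with |FZ| = 9.7, Z = (2.8191, -8.4107). Then |QZ| = |Z − Q| = 8.8706.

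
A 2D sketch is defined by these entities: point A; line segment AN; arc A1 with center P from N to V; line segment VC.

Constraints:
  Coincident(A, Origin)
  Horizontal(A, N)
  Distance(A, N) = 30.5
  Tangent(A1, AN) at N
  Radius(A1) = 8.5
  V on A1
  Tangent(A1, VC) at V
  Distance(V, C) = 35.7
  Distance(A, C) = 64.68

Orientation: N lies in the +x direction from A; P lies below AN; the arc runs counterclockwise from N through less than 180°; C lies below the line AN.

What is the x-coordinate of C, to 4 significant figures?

52.35

A is at the origin; A and N share the same y with |AN| = 30.5 and N on the +x side, so N = (30.50, 0.000). The tangent condition forces PN to be normal to AN, so P = N + (0, -8.5) = (30.50, -8.500). Since PV ⟂ VC (tangency), |PC| = √(8.5² + 35.7²) = 36.70 regardless of where V sits on A1. So C lies on both circle(A, 64.68) and circle(P, 36.70); the below-AN intersection is C = (52.35, -37.98). V is the foot of the tangent from C: V = (25.03, -15.01).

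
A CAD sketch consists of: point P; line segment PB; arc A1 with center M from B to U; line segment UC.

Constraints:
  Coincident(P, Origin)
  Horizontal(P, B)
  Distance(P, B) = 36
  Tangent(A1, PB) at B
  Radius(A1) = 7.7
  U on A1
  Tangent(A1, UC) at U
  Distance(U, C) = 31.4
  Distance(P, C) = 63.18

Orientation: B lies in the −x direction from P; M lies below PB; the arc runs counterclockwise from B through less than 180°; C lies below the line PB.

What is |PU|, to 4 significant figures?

43.75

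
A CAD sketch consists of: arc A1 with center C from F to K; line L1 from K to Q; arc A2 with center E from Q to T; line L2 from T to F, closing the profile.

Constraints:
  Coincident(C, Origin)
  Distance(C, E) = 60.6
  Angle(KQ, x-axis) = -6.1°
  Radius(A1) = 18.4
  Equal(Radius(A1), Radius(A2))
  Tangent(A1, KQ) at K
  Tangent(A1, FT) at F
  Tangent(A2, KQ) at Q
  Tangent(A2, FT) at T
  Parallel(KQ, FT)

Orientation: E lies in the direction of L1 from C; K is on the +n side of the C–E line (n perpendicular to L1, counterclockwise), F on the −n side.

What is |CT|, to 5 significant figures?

63.332

Tangency of A1 to both parallel lines with radius 18.4 puts K and F at C ± 18.4·n: K = (1.9553, 18.296), F = (-1.9553, -18.296). Equal radii place Q and T the same way about E: Q = E + 18.4·n = (62.212, 11.856), T = E − 18.4·n = (58.302, -24.735). Then |CT| = |T − C| = 63.332.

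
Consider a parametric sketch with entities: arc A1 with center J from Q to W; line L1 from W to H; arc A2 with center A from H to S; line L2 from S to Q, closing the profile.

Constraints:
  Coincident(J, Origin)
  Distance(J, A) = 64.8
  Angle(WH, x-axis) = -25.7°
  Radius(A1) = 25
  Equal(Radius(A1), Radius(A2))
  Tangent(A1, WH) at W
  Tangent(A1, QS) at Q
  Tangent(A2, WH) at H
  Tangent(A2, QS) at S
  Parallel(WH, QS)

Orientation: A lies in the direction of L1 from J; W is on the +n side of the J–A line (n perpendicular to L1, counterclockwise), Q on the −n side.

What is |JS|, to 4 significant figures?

69.46

Tangency of A1 to both parallel lines with radius 25.0 puts W and Q at J ± 25.0·n: W = (10.84, 22.53), Q = (-10.84, -22.53). Equal radii place H and S the same way about A: H = A + 25.0·n = (69.23, -5.574), S = A − 25.0·n = (47.55, -50.63). Then |JS| = |S − J| = 69.46.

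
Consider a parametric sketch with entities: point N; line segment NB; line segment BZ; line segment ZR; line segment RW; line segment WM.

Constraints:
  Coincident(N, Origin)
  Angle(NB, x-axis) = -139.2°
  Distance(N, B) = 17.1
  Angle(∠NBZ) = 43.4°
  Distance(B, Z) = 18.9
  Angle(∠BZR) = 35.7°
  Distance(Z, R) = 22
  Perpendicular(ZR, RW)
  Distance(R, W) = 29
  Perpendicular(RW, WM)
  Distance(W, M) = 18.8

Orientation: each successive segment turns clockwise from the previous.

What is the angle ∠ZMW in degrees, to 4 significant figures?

96.30°

N is at the origin; NB runs at -139.2° with length 17.1, so B = (-12.94, -11.17). ∠NBZ = 43.4° gives BZ at 84.20° from the x-axis; with |BZ| = 18.9, Z = (-11.03, 7.630). ∠BZR = 35.7° gives ZR at -60.10° from the x-axis; with |ZR| = 22.0, R = (-0.06792, -11.44). The perpendicularity gives RW at right angles to ZR, so RW runs at -150.1°; with |RW| = 29.0, W = (-25.21, -25.90). The perpendicularity gives WM at right angles to RW, so WM runs at 119.9°; with |WM| = 18.8, M = (-34.58, -9.600). Then cos ∠ZMW = MZ·MW / (|MZ||MW|), giving 96.30°.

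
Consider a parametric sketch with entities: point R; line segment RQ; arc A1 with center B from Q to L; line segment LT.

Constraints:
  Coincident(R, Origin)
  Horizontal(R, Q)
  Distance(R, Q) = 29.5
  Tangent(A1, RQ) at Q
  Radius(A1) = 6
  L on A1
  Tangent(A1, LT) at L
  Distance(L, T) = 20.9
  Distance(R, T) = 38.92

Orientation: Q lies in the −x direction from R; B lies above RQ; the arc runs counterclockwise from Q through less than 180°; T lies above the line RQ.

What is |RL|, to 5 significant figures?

24.642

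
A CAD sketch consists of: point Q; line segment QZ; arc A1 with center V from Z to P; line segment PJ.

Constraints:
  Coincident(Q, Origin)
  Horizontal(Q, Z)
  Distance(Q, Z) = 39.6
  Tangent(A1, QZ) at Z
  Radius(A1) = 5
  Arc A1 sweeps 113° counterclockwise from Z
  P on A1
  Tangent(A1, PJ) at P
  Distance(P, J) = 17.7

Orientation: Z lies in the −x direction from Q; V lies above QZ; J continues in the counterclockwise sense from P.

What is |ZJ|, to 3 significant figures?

23.4

Q is at the origin; Q and Z share the same y with |QZ| = 39.6 and Z on the −x side, so Z = (-39.6, 0.00). Since A1 is tangent to QZ there, VZ ⟂ QZ, so V = Z + (0, 5) = (-39.6, 5.00). On A1, Z sits at bearing -90° from V; a 113° counterclockwise sweep puts P at bearing 23°, so P = V + 5.0·(cos 23°, sin 23°) = (-35.0, 6.95). Tangency of A1 to PJ means the radius VP is perpendicular to PJ, so PJ runs along (−sin 23°, cos 23°); with |PJ| = 17.7, J = (-41.9, 23.2). Then |ZJ| = |J − Z| = 23.4.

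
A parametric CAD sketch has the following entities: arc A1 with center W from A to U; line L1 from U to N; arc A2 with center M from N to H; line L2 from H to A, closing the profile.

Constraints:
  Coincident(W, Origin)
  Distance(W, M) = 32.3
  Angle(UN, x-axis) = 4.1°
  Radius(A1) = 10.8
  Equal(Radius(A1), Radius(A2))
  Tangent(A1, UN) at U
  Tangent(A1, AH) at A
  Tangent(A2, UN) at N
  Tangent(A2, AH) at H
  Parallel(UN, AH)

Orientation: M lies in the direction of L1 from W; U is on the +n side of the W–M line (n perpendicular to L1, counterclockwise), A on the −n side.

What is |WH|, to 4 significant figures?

34.06

The slot axis is L1's direction at 4.1°, so u = (cos 4.1°, sin 4.1°) = (0.9974, 0.07150) and n = (−sin 4.1°, cos 4.1°) = (-0.07150, 0.9974). W is at the origin and M lies 32.3 along u from W, so M = 32.3·u = (32.22, 2.309). Tangency of A1 to both parallel lines with radius 10.8 puts U and A at W ± 10.8·n: U = (-0.7722, 10.77), A = (0.7722, -10.77). Equal radii place N and H the same way about M: N = M + 10.8·n = (31.45, 13.08), H = M − 10.8·n = (32.99, -8.463). Then |WH| = |H − W| = 34.06.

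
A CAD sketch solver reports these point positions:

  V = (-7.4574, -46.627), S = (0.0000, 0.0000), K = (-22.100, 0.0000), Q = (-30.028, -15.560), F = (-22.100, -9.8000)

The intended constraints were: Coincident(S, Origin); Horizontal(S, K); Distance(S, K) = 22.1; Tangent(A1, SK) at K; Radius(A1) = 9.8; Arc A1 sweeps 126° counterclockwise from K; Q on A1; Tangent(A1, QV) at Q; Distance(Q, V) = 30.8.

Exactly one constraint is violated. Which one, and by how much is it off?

Distance(Q, V) = 30.8 — off by 7.60.

S = (0.00, 0.00) ✓; S.y = 0.00, K.y = 0.00 ✓; |SK| = 22.10 ✓; ∠(FK, KS) = 90.00° ✓; |FK| = 9.800 ✓; bearing(F→Q) − bearing(F→K) = 126.0° ✓; |FQ| = 9.800 ✓; ∠(FQ, QV) = 90.00° ✓; |QV| = 38.40 ✗.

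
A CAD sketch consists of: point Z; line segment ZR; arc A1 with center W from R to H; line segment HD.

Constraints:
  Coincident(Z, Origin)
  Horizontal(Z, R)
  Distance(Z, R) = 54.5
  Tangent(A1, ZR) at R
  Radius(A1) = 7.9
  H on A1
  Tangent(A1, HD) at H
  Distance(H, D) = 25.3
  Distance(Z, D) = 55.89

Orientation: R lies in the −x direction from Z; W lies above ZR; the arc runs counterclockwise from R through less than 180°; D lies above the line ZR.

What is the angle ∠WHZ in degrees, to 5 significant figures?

173.87°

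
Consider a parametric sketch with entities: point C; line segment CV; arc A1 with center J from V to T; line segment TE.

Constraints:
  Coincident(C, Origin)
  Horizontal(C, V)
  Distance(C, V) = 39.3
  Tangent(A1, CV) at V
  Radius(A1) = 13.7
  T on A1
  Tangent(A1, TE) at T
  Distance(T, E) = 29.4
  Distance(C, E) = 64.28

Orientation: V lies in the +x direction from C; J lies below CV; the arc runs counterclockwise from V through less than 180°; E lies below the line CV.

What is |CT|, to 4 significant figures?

35.56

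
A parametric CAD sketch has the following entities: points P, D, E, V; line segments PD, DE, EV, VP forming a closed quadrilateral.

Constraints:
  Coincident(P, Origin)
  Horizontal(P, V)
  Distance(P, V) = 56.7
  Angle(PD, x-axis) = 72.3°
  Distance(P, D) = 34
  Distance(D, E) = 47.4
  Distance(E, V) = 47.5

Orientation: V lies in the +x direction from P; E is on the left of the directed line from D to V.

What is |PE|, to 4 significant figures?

72.86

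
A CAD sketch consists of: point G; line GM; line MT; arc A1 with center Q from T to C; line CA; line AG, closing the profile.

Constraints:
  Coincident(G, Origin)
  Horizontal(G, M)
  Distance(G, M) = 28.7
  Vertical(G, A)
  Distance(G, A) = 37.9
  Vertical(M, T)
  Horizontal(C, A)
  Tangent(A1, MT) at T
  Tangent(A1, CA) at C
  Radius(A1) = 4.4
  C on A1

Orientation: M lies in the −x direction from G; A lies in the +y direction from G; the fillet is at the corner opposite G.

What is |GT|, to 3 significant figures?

44.1

G is at the origin; GM is horizontal with |GM| = 28.7 and M on the −x side, so M = (-28.7, 0.00). G and A share the same x with |GA| = 37.9 and A on the +y side, so A = (0.00, 37.9). The virtual corner opposite G is at (-28.7, 37.9). Since A1 is tangent to MT there, QT ⟂ MT and since A1 is tangent to CA there, QC ⟂ CA, with radius 4.4, so the center Q sits 4.4 in from both sides at Q = (-24.3, 33.5). That places the tangent points at T = (-28.7, 33.5) on MT and C = (-24.3, 37.9) on CA. Then |GT| = |T − G| = 44.1.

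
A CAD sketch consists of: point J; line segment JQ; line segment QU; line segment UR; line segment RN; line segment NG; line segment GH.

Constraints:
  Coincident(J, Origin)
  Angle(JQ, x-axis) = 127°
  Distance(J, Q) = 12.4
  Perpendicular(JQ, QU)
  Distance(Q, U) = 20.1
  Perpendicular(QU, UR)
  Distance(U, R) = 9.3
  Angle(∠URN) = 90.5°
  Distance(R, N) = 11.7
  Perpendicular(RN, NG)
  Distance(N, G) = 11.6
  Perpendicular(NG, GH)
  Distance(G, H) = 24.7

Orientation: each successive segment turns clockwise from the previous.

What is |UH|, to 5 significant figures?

13.122

J is at the origin; JQ runs at 127.0° with length 12.4, so Q = (-7.4625, 9.9031). JQ is perpendicular to QU, so QU runs at 37.000°; with |QU| = 20.1, U = (8.5901, 22.000). QU is perpendicular to UR, so UR runs at -53.000°; with |UR| = 9.3, R = (14.187, 14.572). ∠URN = 90.5° gives RN at -142.50° from the x-axis; with |RN| = 11.7, N = (4.9047, 7.4497). RN ⟂ NG, so NG runs at 127.50°; with |NG| = 11.6, G = (-2.1569, 16.653). NG ⟂ GH, so GH runs at 37.500°; with |GH| = 24.7, H = (17.439, 31.689). Then |UH| = |H − U| = 13.122.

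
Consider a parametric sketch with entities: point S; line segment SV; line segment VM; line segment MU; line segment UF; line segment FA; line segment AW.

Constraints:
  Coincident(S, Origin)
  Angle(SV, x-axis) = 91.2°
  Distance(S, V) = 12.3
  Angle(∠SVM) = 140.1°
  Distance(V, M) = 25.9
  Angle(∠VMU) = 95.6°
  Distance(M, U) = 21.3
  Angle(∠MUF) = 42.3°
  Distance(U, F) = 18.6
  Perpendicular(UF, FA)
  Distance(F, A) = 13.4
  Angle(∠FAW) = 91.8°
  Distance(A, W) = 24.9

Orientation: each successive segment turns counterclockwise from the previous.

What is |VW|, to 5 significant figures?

44.705

The perpendicularity gives FA at right angles to UF, so FA runs at 83.200°; with |FA| = 13.4, A = (-14.568, 30.549). ∠FAW = 91.8° gives AW at 171.40° from the x-axis; with |AW| = 24.9, W = (-39.189, 34.272). Then |VW| = |W − V| = 44.705.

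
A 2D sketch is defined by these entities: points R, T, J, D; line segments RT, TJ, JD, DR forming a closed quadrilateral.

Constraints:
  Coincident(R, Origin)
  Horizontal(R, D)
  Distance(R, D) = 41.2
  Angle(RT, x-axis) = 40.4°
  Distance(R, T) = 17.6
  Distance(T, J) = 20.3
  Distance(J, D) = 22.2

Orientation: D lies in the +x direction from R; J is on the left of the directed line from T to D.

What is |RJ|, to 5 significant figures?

37.574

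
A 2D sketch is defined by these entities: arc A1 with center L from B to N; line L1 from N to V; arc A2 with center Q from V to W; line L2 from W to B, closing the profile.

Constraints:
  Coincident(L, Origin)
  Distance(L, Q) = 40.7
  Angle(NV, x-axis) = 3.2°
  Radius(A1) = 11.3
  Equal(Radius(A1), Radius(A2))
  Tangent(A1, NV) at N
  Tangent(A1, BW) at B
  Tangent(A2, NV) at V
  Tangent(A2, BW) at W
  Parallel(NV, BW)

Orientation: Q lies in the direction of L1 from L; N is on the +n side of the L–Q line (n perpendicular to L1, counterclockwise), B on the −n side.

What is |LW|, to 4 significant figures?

42.24

The slot axis is L1's direction at 3.2°, so u = (cos 3.2°, sin 3.2°) = (0.9984, 0.05582) and n = (−sin 3.2°, cos 3.2°) = (-0.05582, 0.9984). L is at the origin and Q lies 40.7 along u from L, so Q = 40.7·u = (40.64, 2.272). Tangency of A1 to both parallel lines with radius 11.3 puts N and B at L ± 11.3·n: N = (-0.6308, 11.28), B = (0.6308, -11.28). Equal radii place V and W the same way about Q: V = Q + 11.3·n = (40.01, 13.55), W = Q − 11.3·n = (41.27, -9.010). Then |LW| = |W − L| = 42.24.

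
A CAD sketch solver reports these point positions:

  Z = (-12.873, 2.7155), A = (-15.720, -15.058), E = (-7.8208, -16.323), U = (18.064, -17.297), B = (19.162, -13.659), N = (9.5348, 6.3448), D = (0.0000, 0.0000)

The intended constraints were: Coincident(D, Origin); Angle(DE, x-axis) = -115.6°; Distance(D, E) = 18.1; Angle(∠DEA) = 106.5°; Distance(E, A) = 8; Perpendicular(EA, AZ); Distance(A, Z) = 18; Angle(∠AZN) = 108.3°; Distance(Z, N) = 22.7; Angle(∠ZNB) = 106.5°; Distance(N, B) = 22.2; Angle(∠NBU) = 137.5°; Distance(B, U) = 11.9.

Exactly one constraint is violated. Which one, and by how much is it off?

Distance(B, U) = 11.9 — off by 8.10.

D = (0.00, 0.00) ✓; DE at -115.6° ✓; |DE| = 18.10 ✓; ∠DEA = 106.5° ✓; |EA| = 8.000 ✓; ∠(EA, AZ) = 90.00° ✓; |AZ| = 18.00 ✓; ∠AZN = 108.3° ✓; |ZN| = 22.70 ✓; ∠ZNB = 106.5° ✓; |NB| = 22.20 ✓; ∠NBU = 137.5° ✓; |BU| = 3.800 ✗.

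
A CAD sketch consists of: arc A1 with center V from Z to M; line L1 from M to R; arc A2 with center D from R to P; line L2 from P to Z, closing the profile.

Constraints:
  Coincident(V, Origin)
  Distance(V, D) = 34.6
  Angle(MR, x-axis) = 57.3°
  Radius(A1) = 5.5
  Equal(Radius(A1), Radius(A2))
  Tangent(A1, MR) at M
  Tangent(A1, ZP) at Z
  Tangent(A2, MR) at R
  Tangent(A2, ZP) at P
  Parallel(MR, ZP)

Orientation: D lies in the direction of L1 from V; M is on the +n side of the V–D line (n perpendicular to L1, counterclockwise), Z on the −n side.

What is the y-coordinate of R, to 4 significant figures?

32.09

The slot axis is L1's direction at 57.3°, so u = (cos 57.3°, sin 57.3°) = (0.5402, 0.8415) and n = (−sin 57.3°, cos 57.3°) = (-0.8415, 0.5402). V is at the origin and D lies 34.6 along u from V, so D = 34.6·u = (18.69, 29.12). Tangency of A1 to both parallel lines with radius 5.5 puts M and Z at V ± 5.5·n: M = (-4.628, 2.971), Z = (4.628, -2.971). Equal radii place R and P the same way about D: R = D + 5.5·n = (14.06, 32.09), P = D − 5.5·n = (23.32, 26.14). So R.y = 32.09.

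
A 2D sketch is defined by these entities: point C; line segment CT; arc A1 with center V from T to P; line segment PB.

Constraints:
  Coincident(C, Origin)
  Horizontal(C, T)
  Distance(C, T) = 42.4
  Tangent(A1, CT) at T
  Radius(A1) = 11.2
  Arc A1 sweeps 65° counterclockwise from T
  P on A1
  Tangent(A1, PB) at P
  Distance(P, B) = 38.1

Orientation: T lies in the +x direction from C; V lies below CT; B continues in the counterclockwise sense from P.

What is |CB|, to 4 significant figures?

44.06

C is at the origin; CT is horizontal with |CT| = 42.4 and T on the +x side, so T = (42.40, 0.000). The tangent condition forces VT to be normal to CT, so V = T + (0, -11.2) = (42.40, -11.20). On A1, T sits at bearing 90° from V; a 65° counterclockwise sweep puts P at bearing 155°, so P = V + 11.2·(cos 155°, sin 155°) = (32.25, -6.467). The tangent condition forces VP to be normal to PB, so PB runs along (−sin 155°, cos 155°); with |PB| = 38.1, B = (16.15, -41.00). Then |CB| = |B − C| = 44.06.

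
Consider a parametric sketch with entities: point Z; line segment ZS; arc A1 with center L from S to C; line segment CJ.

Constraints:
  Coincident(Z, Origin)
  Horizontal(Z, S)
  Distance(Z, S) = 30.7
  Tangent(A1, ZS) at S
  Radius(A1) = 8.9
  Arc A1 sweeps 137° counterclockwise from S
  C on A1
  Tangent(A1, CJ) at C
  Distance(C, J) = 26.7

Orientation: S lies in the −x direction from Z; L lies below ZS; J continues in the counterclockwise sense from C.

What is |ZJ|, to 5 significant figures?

37.782

Z is at the origin; ZS is horizontal with |ZS| = 30.7 and S on the −x side, so S = (-30.700, 0.0000). Tangency of A1 to ZS means the radius LS is perpendicular to ZS, so L = S + (0, -8.9) = (-30.700, -8.9000). On A1, S sits at bearing 90° from L; a 137° counterclockwise sweep puts C at bearing 227°, so C = L + 8.9·(cos 227°, sin 227°) = (-36.770, -15.409). A1 meets CJ tangentially, so LC is at right angles to CJ, so CJ runs along (−sin 227°, cos 227°); with |CJ| = 26.7, J = (-17.243, -33.618). Then |ZJ| = |J − Z| = 37.782.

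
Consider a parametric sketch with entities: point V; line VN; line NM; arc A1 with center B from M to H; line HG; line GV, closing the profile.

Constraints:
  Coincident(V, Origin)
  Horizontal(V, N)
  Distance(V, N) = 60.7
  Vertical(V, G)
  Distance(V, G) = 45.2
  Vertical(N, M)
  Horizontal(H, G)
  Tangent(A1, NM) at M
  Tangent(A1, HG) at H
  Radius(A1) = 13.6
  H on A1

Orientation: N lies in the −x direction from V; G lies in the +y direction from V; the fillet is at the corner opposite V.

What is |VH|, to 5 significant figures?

65.280

The virtual corner opposite V is at (-60.700, 45.200). Since A1 is tangent to NM there, BM ⟂ NM and since A1 is tangent to HG there, BH ⟂ HG, with radius 13.6, so the center B sits 13.6 in from both sides at B = (-47.100, 31.600). That places the tangent points at M = (-60.700, 31.600) on NM and H = (-47.100, 45.200) on HG. Then |VH| = |H − V| = 65.280.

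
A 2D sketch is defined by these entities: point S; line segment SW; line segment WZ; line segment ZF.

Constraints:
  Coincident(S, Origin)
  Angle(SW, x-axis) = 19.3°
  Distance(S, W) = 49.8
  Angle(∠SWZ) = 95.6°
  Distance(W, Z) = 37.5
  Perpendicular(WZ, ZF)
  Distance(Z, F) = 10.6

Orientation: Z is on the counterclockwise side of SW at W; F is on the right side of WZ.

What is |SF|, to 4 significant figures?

73.58

S is at the origin; SW runs at 19.3° with length 49.8, so W = 49.8·(cos 19.3°, sin 19.3°) = (47.00, 16.46). ∠SWZ = 95.6°, so WZ runs at 19.3° + (180° − 95.6°) = 103.7° from the x-axis; with |WZ| = 37.5, Z = W + 37.5·(cos 103.7°, sin 103.7°) = (38.12, 52.89). WZ ⟂ ZF; with |ZF| = 10.6 on the right of WZ, F = Z + 10.6·(0.9715, 0.2368) = (48.42, 55.40). Then |SF| = |F − S| = 73.58.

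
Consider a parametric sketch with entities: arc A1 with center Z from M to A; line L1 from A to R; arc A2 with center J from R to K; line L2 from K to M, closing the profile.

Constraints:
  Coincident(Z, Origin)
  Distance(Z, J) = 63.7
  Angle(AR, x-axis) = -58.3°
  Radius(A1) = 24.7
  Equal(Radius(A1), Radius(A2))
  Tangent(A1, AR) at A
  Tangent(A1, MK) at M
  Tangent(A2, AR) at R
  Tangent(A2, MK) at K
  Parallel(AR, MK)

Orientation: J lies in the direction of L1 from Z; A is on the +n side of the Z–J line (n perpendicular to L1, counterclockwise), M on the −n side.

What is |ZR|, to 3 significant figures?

68.3

The slot axis is L1's direction at -58.3°, so u = (cos -58.3°, sin -58.3°) = (0.525, -0.851) and n = (−sin -58.3°, cos -58.3°) = (0.851, 0.525). Z is at the origin and J lies 63.7 along u from Z, so J = 63.7·u = (33.5, -54.2). Tangency of A1 to both parallel lines with radius 24.7 puts A and M at Z ± 24.7·n: A = (21.0, 13.0), M = (-21.0, -13.0). Equal radii place R and K the same way about J: R = J + 24.7·n = (54.5, -41.2), K = J − 24.7·n = (12.5, -67.2). Then |ZR| = |R − Z| = 68.3.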